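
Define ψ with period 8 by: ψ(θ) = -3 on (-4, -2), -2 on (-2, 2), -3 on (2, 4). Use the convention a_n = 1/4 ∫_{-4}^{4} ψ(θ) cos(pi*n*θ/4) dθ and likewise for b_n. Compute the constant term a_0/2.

-5/2

a_0 = 1/4 ∫_{-4}^{4} ψ(θ) dθ = 1/4 · (-20) = -5.
So the constant term a_0/2 = -5/2.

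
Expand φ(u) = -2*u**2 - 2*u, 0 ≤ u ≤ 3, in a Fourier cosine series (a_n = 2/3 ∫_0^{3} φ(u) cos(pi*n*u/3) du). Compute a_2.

-18/pi**2

a_2 = 2/3 ∫_0^{3} (-2*u**2 - 2*u) cos(2*pi*u/3) du.
Integrating by parts twice (tabular method), an antiderivative of (-2*u**2 - 2*u) cos(2*pi*u/3) is -3*u**2*sin(2*pi*u/3)/pi - 3*u*sin(2*pi*u/3)/pi - 9*u*cos(2*pi*u/3)/pi**2 + 27*sin(2*pi*u/3)/(2*pi**3) - 9*cos(2*pi*u/3)/(2*pi**2); evaluating from 0 to 3: ∫_{0}^{3} (-2*u**2 - 2*u) cos(2*pi*u/3) du = (-63/(2*pi**2)) - (-9/(2*pi**2)) = -27/pi**2.
Hence a_2 = (2/3)·(-27/pi**2) = -18/pi**2.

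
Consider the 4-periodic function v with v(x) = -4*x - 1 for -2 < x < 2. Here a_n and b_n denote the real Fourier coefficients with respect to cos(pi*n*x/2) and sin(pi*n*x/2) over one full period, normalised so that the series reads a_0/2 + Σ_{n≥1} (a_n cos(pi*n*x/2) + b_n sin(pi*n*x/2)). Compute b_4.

4/pi

b_4 = 1/2 ∫_{-2}^{2} v(x) sin(2*pi*x) dx.
Integrating by parts (boundary term plus one more integral), an antiderivative of (-4*x - 1) sin(2*pi*x) is 2*x*cos(2*pi*x)/pi - sin(2*pi*x)/pi**2 + cos(2*pi*x)/(2*pi); evaluating from -2 to 2: ∫_{-2}^{2} (-4*x - 1) sin(2*pi*x) dx = (9/(2*pi)) - (-7/(2*pi)) = 8/pi.
Hence b_4 = (1/2)·(8/pi) = 4/pi.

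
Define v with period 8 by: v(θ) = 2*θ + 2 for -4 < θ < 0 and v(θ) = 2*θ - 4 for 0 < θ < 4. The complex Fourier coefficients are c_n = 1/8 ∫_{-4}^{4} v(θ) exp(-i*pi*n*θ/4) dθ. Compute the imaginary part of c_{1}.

-2/pi

Since v is real-valued, Im(c_{1}) = -1/8 ∫_{-4}^{4} v(θ) sin(pi*θ/4) dθ = -b_{1}/2.
Split the integral at the breakpoints.
Integrating by parts (boundary term plus one more integral), an antiderivative of (2*θ + 2) sin(pi*θ/4) is -8*θ*cos(pi*θ/4)/pi + 32*sin(pi*θ/4)/pi**2 - 8*cos(pi*θ/4)/pi; evaluating from -4 to 0: ∫_{-4}^{0} (2*θ + 2) sin(pi*θ/4) dθ = (-8/pi) - (-24/pi) = 16/pi.
Integrating by parts (boundary term plus one more integral), an antiderivative of (2*θ - 4) sin(pi*θ/4) is -8*θ*cos(pi*θ/4)/pi + 32*sin(pi*θ/4)/pi**2 + 16*cos(pi*θ/4)/pi; evaluating from 0 to 4: ∫_{0}^{4} (2*θ - 4) sin(pi*θ/4) dθ = (16/pi) - (16/pi) = 0.
So ∫_{-4}^{4} v(θ) sin(pi*θ/4) dθ = 16/pi.
Hence Im(c_{1}) = (-1/8)·(16/pi) = -2/pi.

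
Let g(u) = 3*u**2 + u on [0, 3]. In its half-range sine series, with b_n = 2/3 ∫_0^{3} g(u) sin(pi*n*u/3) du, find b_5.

-216/(125*pi**3) + 12/pi

b_5 = 2/3 ∫_0^{3} (3*u**2 + u) sin(5*pi*u/3) du.
Integrating by parts twice (tabular method), an antiderivative of (3*u**2 + u) sin(5*pi*u/3) is -9*u**2*cos(5*pi*u/3)/(5*pi) + 54*u*sin(5*pi*u/3)/(25*pi**2) - 3*u*cos(5*pi*u/3)/(5*pi) + 9*sin(5*pi*u/3)/(25*pi**2) + 162*cos(5*pi*u/3)/(125*pi**3); evaluating from 0 to 3: ∫_{0}^{3} (3*u**2 + u) sin(5*pi*u/3) du = (-162/(125*pi**3) + 18/pi) - (162/(125*pi**3)) = -324/(125*pi**3) + 18/pi.
Hence b_5 = (2/3)·(-324/(125*pi**3) + 18/pi) = -216/(125*pi**3) + 12/pi.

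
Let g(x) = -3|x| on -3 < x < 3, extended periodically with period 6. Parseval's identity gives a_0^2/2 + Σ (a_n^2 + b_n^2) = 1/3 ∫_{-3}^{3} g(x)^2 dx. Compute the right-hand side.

1/3 ∫_{-3}^{3} g(x)^2 dx = 1/3 · (162) = 54.

54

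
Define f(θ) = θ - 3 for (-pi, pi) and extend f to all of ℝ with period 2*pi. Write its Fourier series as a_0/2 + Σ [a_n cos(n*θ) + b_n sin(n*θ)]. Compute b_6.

-1/3

b_6 = 1/pi ∫_{-pi}^{pi} f(θ) sin(6*θ) dθ.
Integrating by parts (boundary term plus one more integral), an antiderivative of (θ - 3) sin(6*θ) is -θ*cos(6*θ)/6 + sin(6*θ)/36 + cos(6*θ)/2; evaluating from -pi to pi: ∫_{-pi}^{pi} (θ - 3) sin(6*θ) dθ = (1/2 - pi/6) - (1/2 + pi/6) = -pi/3.
Hence b_6 = (1/pi)·(-pi/3) = -1/3.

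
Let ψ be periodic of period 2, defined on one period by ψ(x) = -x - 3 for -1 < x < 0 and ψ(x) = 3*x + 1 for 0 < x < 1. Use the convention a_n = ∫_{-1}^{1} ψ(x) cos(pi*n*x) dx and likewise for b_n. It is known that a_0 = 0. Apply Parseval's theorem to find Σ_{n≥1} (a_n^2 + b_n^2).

40/3

Parseval: a_0^2/2 + Σ_{n≥1} (a_n^2+b_n^2) = ∫_{-1}^{1} ψ(x)^2 dx = 40/3.
Subtract a_0^2/2 = 0: Σ (a_n^2+b_n^2) = 40/3.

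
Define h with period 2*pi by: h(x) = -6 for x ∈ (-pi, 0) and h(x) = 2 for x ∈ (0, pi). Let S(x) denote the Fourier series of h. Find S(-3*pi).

-2

x = -3*pi differs from x = -pi by -1 full period(s), and the series is 2*pi-periodic.
At x = -pi the one-sided limits are h(-pi^-) = 2 and h(-pi^+) = -6.
By Dirichlet's theorem the series converges to their average, [(2) + (-6)]/2 = -2.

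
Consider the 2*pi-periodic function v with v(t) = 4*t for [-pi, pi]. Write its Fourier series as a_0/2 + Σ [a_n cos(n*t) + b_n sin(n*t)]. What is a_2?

0

a_2 = 1/pi ∫_{-pi}^{pi} v(t) cos(2*t) dt.
v is odd and cos(2*t) is even, so the integrand is odd over a symmetric interval and the integral vanishes.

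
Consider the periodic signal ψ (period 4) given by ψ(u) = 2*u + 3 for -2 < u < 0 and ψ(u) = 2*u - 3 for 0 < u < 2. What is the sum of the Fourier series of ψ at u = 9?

u = 9 differs from u = 1 by 2 full period(s), and the series is 4-periodic.
ψ is continuous at u = 1 with value -1, so the series converges to -1 there.

-1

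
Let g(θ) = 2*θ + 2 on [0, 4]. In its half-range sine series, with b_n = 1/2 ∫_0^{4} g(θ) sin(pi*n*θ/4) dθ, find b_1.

b_1 = 1/2 ∫_0^{4} (2*θ + 2) sin(pi*θ/4) dθ.
Integrating by parts (boundary term plus one more integral), an antiderivative of (2*θ + 2) sin(pi*θ/4) is -8*θ*cos(pi*θ/4)/pi + 32*sin(pi*θ/4)/pi**2 - 8*cos(pi*θ/4)/pi; evaluating from 0 to 4: ∫_{0}^{4} (2*θ + 2) sin(pi*θ/4) dθ = (40/pi) - (-8/pi) = 48/pi.
Hence b_1 = (1/2)·(48/pi) = 24/pi.

24/pi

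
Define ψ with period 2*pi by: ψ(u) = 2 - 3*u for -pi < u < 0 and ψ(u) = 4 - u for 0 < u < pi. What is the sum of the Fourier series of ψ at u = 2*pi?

3

u = 2*pi differs from u = 0 by 1 full period(s), and the series is 2*pi-periodic.
At u = 0 the one-sided limits are ψ(0^-) = 2 and ψ(0^+) = 4.
By Dirichlet's theorem the series converges to their average, [(2) + (4)]/2 = 3.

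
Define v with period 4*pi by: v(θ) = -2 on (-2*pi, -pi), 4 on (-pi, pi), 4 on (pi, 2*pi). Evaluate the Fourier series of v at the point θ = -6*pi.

1

θ = -6*pi differs from θ = -2*pi by -1 full period(s), and the series is 4*pi-periodic.
At θ = -2*pi the one-sided limits are v(-2*pi^-) = 4 and v(-2*pi^+) = -2.
By Dirichlet's theorem the series converges to their average, [(4) + (-2)]/2 = 1.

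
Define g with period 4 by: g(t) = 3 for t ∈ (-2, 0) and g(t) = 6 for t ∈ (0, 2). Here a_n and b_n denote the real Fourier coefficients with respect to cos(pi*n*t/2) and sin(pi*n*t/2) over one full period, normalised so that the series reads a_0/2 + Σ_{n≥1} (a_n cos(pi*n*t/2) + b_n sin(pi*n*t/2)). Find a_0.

9

a_0 = 1/2 ∫_{-2}^{2} g(t) dt = 1/2 · (18) = 9.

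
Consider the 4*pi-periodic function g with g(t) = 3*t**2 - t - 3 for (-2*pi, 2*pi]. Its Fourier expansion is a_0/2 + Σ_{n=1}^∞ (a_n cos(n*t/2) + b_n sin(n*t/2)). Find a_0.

-6 + 8*pi**2

a_0 = (1/(2*pi)) ∫_{-2*pi}^{2*pi} g(t) dt = (1/(2*pi)) · (-12*pi + 16*pi**3) = -6 + 8*pi**2.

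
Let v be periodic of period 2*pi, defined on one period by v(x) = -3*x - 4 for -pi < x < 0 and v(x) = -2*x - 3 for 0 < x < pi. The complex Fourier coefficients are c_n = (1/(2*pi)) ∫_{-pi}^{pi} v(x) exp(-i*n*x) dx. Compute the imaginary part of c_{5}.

(-2 + 5*pi)/(10*pi)

Since v is real-valued, Im(c_{5}) = -(1/(2*pi)) ∫_{-pi}^{pi} v(x) sin(5*x) dx = -b_{5}/2.
Split the integral at the breakpoints.
Integrating by parts (boundary term plus one more integral), an antiderivative of (-3*x - 4) sin(5*x) is 3*x*cos(5*x)/5 - 3*sin(5*x)/25 + 4*cos(5*x)/5; evaluating from -pi to 0: ∫_{-pi}^{0} (-3*x - 4) sin(5*x) dx = (4/5) - (-4/5 + 3*pi/5) = 8/5 - 3*pi/5.
Integrating by parts (boundary term plus one more integral), an antiderivative of (-2*x - 3) sin(5*x) is 2*x*cos(5*x)/5 - 2*sin(5*x)/25 + 3*cos(5*x)/5; evaluating from 0 to pi: ∫_{0}^{pi} (-2*x - 3) sin(5*x) dx = (-2*pi/5 - 3/5) - (3/5) = -2*pi/5 - 6/5.
So ∫_{-pi}^{pi} v(x) sin(5*x) dx = 2/5 - pi.
Hence Im(c_{5}) = (-1/(2*pi))·(2/5 - pi) = (-2 + 5*pi)/(10*pi).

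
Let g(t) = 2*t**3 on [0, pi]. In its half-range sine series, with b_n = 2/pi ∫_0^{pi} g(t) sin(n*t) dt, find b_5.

b_5 = 2/pi ∫_0^{pi} (2*t**3) sin(5*t) dt.
Integrating by parts three times (tabular method), an antiderivative of (2*t**3) sin(5*t) is -2*t**3*cos(5*t)/5 + 6*t**2*sin(5*t)/25 + 12*t*cos(5*t)/125 - 12*sin(5*t)/625; evaluating from 0 to pi: ∫_{0}^{pi} (2*t**3) sin(5*t) dt = (2*pi*(-6 + 25*pi**2)/125) - (0) = 2*pi*(-6 + 25*pi**2)/125.
Hence b_5 = (2/pi)·(2*pi*(-6 + 25*pi**2)/125) = -24/125 + 4*pi**2/5.

-24/125 + 4*pi**2/5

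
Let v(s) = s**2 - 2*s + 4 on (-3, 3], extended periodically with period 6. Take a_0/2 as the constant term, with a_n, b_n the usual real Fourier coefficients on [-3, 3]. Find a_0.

14

a_0 = 1/3 ∫_{-3}^{3} v(s) ds = 1/3 · (42) = 14.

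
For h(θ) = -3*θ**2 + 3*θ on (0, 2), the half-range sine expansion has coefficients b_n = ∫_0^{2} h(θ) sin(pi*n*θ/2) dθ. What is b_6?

2/pi

b_6 = ∫_0^{2} (-3*θ**2 + 3*θ) sin(3*pi*θ) dθ.
Integrating by parts twice (tabular method), an antiderivative of (-3*θ**2 + 3*θ) sin(3*pi*θ) is θ**2*cos(3*pi*θ)/pi - 2*θ*sin(3*pi*θ)/(3*pi**2) - θ*cos(3*pi*θ)/pi + sin(3*pi*θ)/(3*pi**2) - 2*cos(3*pi*θ)/(9*pi**3); evaluating from 0 to 2: ∫_{0}^{2} (-3*θ**2 + 3*θ) sin(3*pi*θ) dθ = (-2/(9*pi**3) + 2/pi) - (-2/(9*pi**3)) = 2/pi.
Hence b_6 = 2/pi.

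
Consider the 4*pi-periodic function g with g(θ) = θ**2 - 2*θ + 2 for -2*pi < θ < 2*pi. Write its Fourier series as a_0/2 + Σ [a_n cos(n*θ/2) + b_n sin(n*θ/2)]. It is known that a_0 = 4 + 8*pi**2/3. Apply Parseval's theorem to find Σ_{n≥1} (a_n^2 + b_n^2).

32*pi**2*(15 + 4*pi**2)/45

Parseval: a_0^2/2 + Σ_{n≥1} (a_n^2+b_n^2) = (1/(2*pi)) ∫_{-2*pi}^{2*pi} g(θ)^2 dθ = 8 + 64*pi**2/3 + 32*pi**4/5.
Subtract a_0^2/2 = 8*(3 + 2*pi**2)**2/9: Σ (a_n^2+b_n^2) = 32*pi**2*(15 + 4*pi**2)/45.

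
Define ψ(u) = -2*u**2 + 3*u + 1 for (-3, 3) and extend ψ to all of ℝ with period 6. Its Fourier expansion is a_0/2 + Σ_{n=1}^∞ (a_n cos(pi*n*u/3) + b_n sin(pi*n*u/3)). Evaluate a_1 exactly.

72/pi**2

a_1 = 1/3 ∫_{-3}^{3} ψ(u) cos(pi*u/3) du.
Integrating by parts twice (tabular method), an antiderivative of (-2*u**2 + 3*u + 1) cos(pi*u/3) is -6*u**2*sin(pi*u/3)/pi + 9*u*sin(pi*u/3)/pi - 36*u*cos(pi*u/3)/pi**2 + 3*sin(pi*u/3)/pi + 108*sin(pi*u/3)/pi**3 + 27*cos(pi*u/3)/pi**2; evaluating from -3 to 3: ∫_{-3}^{3} (-2*u**2 + 3*u + 1) cos(pi*u/3) du = (81/pi**2) - (-135/pi**2) = 216/pi**2.
Hence a_1 = (1/3)·(216/pi**2) = 72/pi**2.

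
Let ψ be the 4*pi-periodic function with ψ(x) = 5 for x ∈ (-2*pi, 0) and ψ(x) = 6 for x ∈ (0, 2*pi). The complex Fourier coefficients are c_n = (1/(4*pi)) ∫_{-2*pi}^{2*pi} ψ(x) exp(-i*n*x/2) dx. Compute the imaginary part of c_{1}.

-1/pi

Since ψ is real-valued, Im(c_{1}) = -(1/(4*pi)) ∫_{-2*pi}^{2*pi} ψ(x) sin(x/2) dx = -b_{1}/2.
Split the integral at the breakpoints.
Directly, an antiderivative of (5) sin(x/2) is -10*cos(x/2); evaluating from -2*pi to 0: ∫_{-2*pi}^{0} (5) sin(x/2) dx = (-10) - (10) = -20.
Directly, an antiderivative of (6) sin(x/2) is -12*cos(x/2); evaluating from 0 to 2*pi: ∫_{0}^{2*pi} (6) sin(x/2) dx = (12) - (-12) = 24.
So ∫_{-2*pi}^{2*pi} ψ(x) sin(x/2) dx = 4.
Hence Im(c_{1}) = (-1/(4*pi))·(4) = -1/pi.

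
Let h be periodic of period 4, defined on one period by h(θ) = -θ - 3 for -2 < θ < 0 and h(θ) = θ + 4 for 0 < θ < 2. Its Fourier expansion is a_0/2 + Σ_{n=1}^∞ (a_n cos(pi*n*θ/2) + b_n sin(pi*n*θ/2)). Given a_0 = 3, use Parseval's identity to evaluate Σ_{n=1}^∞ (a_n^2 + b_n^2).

Parseval: a_0^2/2 + Σ_{n≥1} (a_n^2+b_n^2) = 1/2 ∫_{-2}^{2} h(θ)^2 dθ = 89/3.
Subtract a_0^2/2 = 9/2: Σ (a_n^2+b_n^2) = 151/6.

151/6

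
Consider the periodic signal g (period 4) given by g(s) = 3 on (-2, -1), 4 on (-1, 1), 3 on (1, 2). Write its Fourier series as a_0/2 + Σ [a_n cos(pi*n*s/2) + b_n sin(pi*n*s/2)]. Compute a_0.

a_0 = 1/2 ∫_{-2}^{2} g(s) ds = 1/2 · (14) = 7.

7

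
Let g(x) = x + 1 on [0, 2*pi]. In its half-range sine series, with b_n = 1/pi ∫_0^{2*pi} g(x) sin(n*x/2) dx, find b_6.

-2/3

b_6 = 1/pi ∫_0^{2*pi} (x + 1) sin(3*x) dx.
Integrating by parts (boundary term plus one more integral), an antiderivative of (x + 1) sin(3*x) is -x*cos(3*x)/3 + sin(3*x)/9 - cos(3*x)/3; evaluating from 0 to 2*pi: ∫_{0}^{2*pi} (x + 1) sin(3*x) dx = (-2*pi/3 - 1/3) - (-1/3) = -2*pi/3.
Hence b_6 = (1/pi)·(-2*pi/3) = -2/3.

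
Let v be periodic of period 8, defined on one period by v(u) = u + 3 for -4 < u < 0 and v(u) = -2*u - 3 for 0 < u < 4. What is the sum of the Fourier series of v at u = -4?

u = -4 differs from u = 4 by -1 full period(s), and the series is 8-periodic.
At u = 4 the one-sided limits are v(4^-) = -11 and v(4^+) = -1.
By Dirichlet's theorem the series converges to their average, [(-11) + (-1)]/2 = -6.

-6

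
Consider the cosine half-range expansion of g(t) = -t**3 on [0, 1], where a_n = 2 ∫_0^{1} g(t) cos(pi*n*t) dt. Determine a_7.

6*(-4 + 49*pi**2)/(2401*pi**4)

a_7 = 2 ∫_0^{1} (-t**3) cos(7*pi*t) dt.
Integrating by parts three times (tabular method), an antiderivative of (-t**3) cos(7*pi*t) is -t**3*sin(7*pi*t)/(7*pi) - 3*t**2*cos(7*pi*t)/(49*pi**2) + 6*t*sin(7*pi*t)/(343*pi**3) + 6*cos(7*pi*t)/(2401*pi**4); evaluating from 0 to 1: ∫_{0}^{1} (-t**3) cos(7*pi*t) dt = (3*(-2 + 49*pi**2)/(2401*pi**4)) - (6/(2401*pi**4)) = 3*(-4 + 49*pi**2)/(2401*pi**4).
Hence a_7 = 2·(3*(-4 + 49*pi**2)/(2401*pi**4)) = 6*(-4 + 49*pi**2)/(2401*pi**4).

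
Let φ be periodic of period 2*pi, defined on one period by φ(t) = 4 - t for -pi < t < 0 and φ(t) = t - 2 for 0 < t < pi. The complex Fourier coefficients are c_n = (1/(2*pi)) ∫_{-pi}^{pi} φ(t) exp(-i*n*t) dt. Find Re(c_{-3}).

-2/(9*pi)

Since φ is real-valued, Re(c_{-3}) = (1/(2*pi)) ∫_{-pi}^{pi} φ(t) cos(-3*t) dt = a_{3}/2.
Split the integral at the breakpoints.
Integrating by parts (boundary term plus one more integral), an antiderivative of (4 - t) cos(-3*t) is -t*sin(3*t)/3 + 4*sin(3*t)/3 - cos(3*t)/9; evaluating from -pi to 0: ∫_{-pi}^{0} (4 - t) cos(-3*t) dt = (-1/9) - (1/9) = -2/9.
Integrating by parts (boundary term plus one more integral), an antiderivative of (t - 2) cos(-3*t) is t*sin(3*t)/3 - 2*sin(3*t)/3 + cos(3*t)/9; evaluating from 0 to pi: ∫_{0}^{pi} (t - 2) cos(-3*t) dt = (-1/9) - (1/9) = -2/9.
So ∫_{-pi}^{pi} φ(t) cos(-3*t) dt = -4/9.
Hence Re(c_{-3}) = (1/(2*pi))·(-4/9) = -2/(9*pi).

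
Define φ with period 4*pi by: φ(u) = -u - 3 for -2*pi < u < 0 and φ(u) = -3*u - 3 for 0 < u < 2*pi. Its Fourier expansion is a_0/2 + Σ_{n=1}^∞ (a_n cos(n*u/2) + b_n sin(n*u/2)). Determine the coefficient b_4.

2

b_4 = (1/(2*pi)) ∫_{-2*pi}^{2*pi} φ(u) sin(2*u) du.
Split the integral at the breakpoints.
Integrating by parts (boundary term plus one more integral), an antiderivative of (-u - 3) sin(2*u) is u*cos(2*u)/2 - sin(2*u)/4 + 3*cos(2*u)/2; evaluating from -2*pi to 0: ∫_{-2*pi}^{0} (-u - 3) sin(2*u) du = (3/2) - (3/2 - pi) = pi.
Integrating by parts (boundary term plus one more integral), an antiderivative of (-3*u - 3) sin(2*u) is 3*u*cos(2*u)/2 - 3*sin(2*u)/4 + 3*cos(2*u)/2; evaluating from 0 to 2*pi: ∫_{0}^{2*pi} (-3*u - 3) sin(2*u) du = (3/2 + 3*pi) - (3/2) = 3*pi.
Summing the pieces and multiplying by (1/(2*pi)) gives b_4 = 2.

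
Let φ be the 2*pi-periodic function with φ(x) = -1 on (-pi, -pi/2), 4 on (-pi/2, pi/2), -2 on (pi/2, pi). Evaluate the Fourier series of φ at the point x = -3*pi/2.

x = -3*pi/2 differs from x = pi/2 by -1 full period(s), and the series is 2*pi-periodic.
At x = pi/2 the one-sided limits are φ(pi/2^-) = 4 and φ(pi/2^+) = -2.
By Dirichlet's theorem the series converges to their average, [(4) + (-2)]/2 = 1.

1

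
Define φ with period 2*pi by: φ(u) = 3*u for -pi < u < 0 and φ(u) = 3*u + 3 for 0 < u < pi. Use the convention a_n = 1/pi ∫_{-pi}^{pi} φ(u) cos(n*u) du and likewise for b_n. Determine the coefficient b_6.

b_6 = 1/pi ∫_{-pi}^{pi} φ(u) sin(6*u) du.
Split the integral at the breakpoints.
Integrating by parts (boundary term plus one more integral), an antiderivative of (3*u) sin(6*u) is -u*cos(6*u)/2 + sin(6*u)/12; evaluating from -pi to 0: ∫_{-pi}^{0} (3*u) sin(6*u) du = (0) - (pi/2) = -pi/2.
Integrating by parts (boundary term plus one more integral), an antiderivative of (3*u + 3) sin(6*u) is -u*cos(6*u)/2 + sin(6*u)/12 - cos(6*u)/2; evaluating from 0 to pi: ∫_{0}^{pi} (3*u + 3) sin(6*u) du = (-pi/2 - 1/2) - (-1/2) = -pi/2.
Summing the pieces and multiplying by (1/pi) gives b_6 = -1.

-1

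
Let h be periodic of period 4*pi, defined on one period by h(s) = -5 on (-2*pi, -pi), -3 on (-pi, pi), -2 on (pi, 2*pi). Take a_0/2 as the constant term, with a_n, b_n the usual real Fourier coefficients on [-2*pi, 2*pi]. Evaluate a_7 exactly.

-1/(7*pi)

a_7 = (1/(2*pi)) ∫_{-2*pi}^{2*pi} h(s) cos(7*s/2) ds.
Split the integral at the breakpoints.
Directly, an antiderivative of (-5) cos(7*s/2) is -10*sin(7*s/2)/7; evaluating from -2*pi to -pi: ∫_{-2*pi}^{-pi} (-5) cos(7*s/2) ds = (-10/7) - (0) = -10/7.
Directly, an antiderivative of (-3) cos(7*s/2) is -6*sin(7*s/2)/7; evaluating from -pi to pi: ∫_{-pi}^{pi} (-3) cos(7*s/2) ds = (6/7) - (-6/7) = 12/7.
Directly, an antiderivative of (-2) cos(7*s/2) is -4*sin(7*s/2)/7; evaluating from pi to 2*pi: ∫_{pi}^{2*pi} (-2) cos(7*s/2) ds = (0) - (4/7) = -4/7.
Summing the pieces and multiplying by (1/(2*pi)) gives a_7 = -1/(7*pi).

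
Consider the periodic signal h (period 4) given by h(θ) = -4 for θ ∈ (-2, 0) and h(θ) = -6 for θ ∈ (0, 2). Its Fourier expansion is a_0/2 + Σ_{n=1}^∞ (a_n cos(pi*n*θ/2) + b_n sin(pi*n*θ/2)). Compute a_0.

-10

a_0 = 1/2 ∫_{-2}^{2} h(θ) dθ = 1/2 · (-20) = -10.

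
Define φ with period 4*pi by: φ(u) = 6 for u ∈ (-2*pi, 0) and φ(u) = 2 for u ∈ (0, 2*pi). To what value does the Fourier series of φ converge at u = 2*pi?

4

u = 2*pi differs from u = -2*pi by 1 full period(s), and the series is 4*pi-periodic.
At u = -2*pi the one-sided limits are φ(-2*pi^-) = 2 and φ(-2*pi^+) = 6.
By Dirichlet's theorem the series converges to their average, [(2) + (6)]/2 = 4.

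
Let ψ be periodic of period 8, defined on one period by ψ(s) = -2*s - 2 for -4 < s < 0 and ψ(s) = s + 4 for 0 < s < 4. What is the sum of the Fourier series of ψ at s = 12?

s = 12 differs from s = 4 by 1 full period(s), and the series is 8-periodic.
At s = 4 the one-sided limits are ψ(4^-) = 8 and ψ(4^+) = 6.
By Dirichlet's theorem the series converges to their average, [(8) + (6)]/2 = 7.

7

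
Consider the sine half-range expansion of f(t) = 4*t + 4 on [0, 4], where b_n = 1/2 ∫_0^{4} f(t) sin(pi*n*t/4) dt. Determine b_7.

b_7 = 1/2 ∫_0^{4} (4*t + 4) sin(7*pi*t/4) dt.
Integrating by parts (boundary term plus one more integral), an antiderivative of (4*t + 4) sin(7*pi*t/4) is -16*t*cos(7*pi*t/4)/(7*pi) + 64*sin(7*pi*t/4)/(49*pi**2) - 16*cos(7*pi*t/4)/(7*pi); evaluating from 0 to 4: ∫_{0}^{4} (4*t + 4) sin(7*pi*t/4) dt = (80/(7*pi)) - (-16/(7*pi)) = 96/(7*pi).
Hence b_7 = (1/2)·(96/(7*pi)) = 48/(7*pi).

48/(7*pi)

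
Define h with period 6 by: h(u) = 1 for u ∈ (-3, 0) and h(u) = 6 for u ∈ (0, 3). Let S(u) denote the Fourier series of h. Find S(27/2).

6

u = 27/2 differs from u = 3/2 by 2 full period(s), and the series is 6-periodic.
h is continuous at u = 3/2 with value 6, so the series converges to 6 there.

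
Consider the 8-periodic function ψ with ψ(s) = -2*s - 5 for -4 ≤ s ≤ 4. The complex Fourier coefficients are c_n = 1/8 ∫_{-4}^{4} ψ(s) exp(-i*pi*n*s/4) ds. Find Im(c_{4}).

-2/pi

Since ψ is real-valued, Im(c_{4}) = -1/8 ∫_{-4}^{4} ψ(s) sin(pi*s) ds = -b_{4}/2.
Integrating by parts (boundary term plus one more integral), an antiderivative of (-2*s - 5) sin(pi*s) is 2*s*cos(pi*s)/pi - 2*sin(pi*s)/pi**2 + 5*cos(pi*s)/pi; evaluating from -4 to 4: ∫_{-4}^{4} (-2*s - 5) sin(pi*s) ds = (13/pi) - (-3/pi) = 16/pi.
Hence Im(c_{4}) = (-1/8)·(16/pi) = -2/pi.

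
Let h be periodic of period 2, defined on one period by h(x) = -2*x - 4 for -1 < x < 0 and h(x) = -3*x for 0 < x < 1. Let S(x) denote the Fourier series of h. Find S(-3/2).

x = -3/2 differs from x = 1/2 by -1 full period(s), and the series is 2-periodic.
h is continuous at x = 1/2 with value -3/2, so the series converges to -3/2 there.

-3/2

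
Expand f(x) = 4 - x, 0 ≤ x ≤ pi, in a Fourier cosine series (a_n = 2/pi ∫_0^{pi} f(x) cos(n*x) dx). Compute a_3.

a_3 = 2/pi ∫_0^{pi} (4 - x) cos(3*x) dx.
Integrating by parts (boundary term plus one more integral), an antiderivative of (4 - x) cos(3*x) is -x*sin(3*x)/3 + 4*sin(3*x)/3 - cos(3*x)/9; evaluating from 0 to pi: ∫_{0}^{pi} (4 - x) cos(3*x) dx = (1/9) - (-1/9) = 2/9.
Hence a_3 = (2/pi)·(2/9) = 4/(9*pi).

4/(9*pi)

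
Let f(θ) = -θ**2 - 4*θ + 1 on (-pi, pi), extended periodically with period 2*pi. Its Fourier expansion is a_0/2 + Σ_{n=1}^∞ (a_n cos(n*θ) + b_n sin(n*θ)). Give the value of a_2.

a_2 = 1/pi ∫_{-pi}^{pi} f(θ) cos(2*θ) dθ.
Integrating by parts twice (tabular method), an antiderivative of (-θ**2 - 4*θ + 1) cos(2*θ) is -θ**2*sin(2*θ)/2 - 2*θ*sin(2*θ) - θ*cos(2*θ)/2 + 3*sin(2*θ)/4 - cos(2*θ); evaluating from -pi to pi: ∫_{-pi}^{pi} (-θ**2 - 4*θ + 1) cos(2*θ) dθ = (-pi/2 - 1) - (-1 + pi/2) = -pi.
Hence a_2 = (1/pi)·(-pi) = -1.

-1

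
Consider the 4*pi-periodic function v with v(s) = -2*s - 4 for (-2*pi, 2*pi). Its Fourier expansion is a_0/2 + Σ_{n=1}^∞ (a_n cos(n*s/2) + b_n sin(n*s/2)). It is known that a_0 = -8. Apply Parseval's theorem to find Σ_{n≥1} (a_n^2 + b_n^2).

Parseval: a_0^2/2 + Σ_{n≥1} (a_n^2+b_n^2) = (1/(2*pi)) ∫_{-2*pi}^{2*pi} v(s)^2 ds = 32 + 32*pi**2/3.
Subtract a_0^2/2 = 32: Σ (a_n^2+b_n^2) = 32*pi**2/3.

32*pi**2/3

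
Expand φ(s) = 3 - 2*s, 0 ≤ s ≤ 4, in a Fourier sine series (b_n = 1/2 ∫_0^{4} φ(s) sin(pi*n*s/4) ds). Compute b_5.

-4/(5*pi)

b_5 = 1/2 ∫_0^{4} (3 - 2*s) sin(5*pi*s/4) ds.
Integrating by parts (boundary term plus one more integral), an antiderivative of (3 - 2*s) sin(5*pi*s/4) is 8*s*cos(5*pi*s/4)/(5*pi) - 32*sin(5*pi*s/4)/(25*pi**2) - 12*cos(5*pi*s/4)/(5*pi); evaluating from 0 to 4: ∫_{0}^{4} (3 - 2*s) sin(5*pi*s/4) ds = (-4/pi) - (-12/(5*pi)) = -8/(5*pi).
Hence b_5 = (1/2)·(-8/(5*pi)) = -4/(5*pi).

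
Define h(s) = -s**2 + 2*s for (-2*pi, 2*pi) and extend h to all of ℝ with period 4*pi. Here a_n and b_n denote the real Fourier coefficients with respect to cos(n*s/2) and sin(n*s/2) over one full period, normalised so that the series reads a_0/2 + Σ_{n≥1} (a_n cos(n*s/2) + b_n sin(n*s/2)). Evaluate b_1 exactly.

b_1 = (1/(2*pi)) ∫_{-2*pi}^{2*pi} h(s) sin(s/2) ds.
Integrating by parts twice (tabular method), an antiderivative of (-s**2 + 2*s) sin(s/2) is 2*s**2*cos(s/2) - 8*s*sin(s/2) - 4*s*cos(s/2) + 8*sin(s/2) - 16*cos(s/2); evaluating from -2*pi to 2*pi: ∫_{-2*pi}^{2*pi} (-s**2 + 2*s) sin(s/2) ds = (-8*pi**2 + 16 + 8*pi) - (-8*pi**2 - 8*pi + 16) = 16*pi.
Hence b_1 = (1/(2*pi))·(16*pi) = 8.

8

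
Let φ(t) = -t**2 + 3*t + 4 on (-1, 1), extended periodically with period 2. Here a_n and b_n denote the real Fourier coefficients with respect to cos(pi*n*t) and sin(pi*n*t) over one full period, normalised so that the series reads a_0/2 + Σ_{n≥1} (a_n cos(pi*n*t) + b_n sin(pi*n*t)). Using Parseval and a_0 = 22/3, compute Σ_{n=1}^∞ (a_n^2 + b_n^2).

Parseval: a_0^2/2 + Σ_{n≥1} (a_n^2+b_n^2) = ∫_{-1}^{1} φ(t)^2 dt = 496/15.
Subtract a_0^2/2 = 242/9: Σ (a_n^2+b_n^2) = 278/45.

278/45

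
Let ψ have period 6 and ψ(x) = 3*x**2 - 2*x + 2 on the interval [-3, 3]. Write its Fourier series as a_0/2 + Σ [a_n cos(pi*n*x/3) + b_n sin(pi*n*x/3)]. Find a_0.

22

a_0 = 1/3 ∫_{-3}^{3} ψ(x) dx = 1/3 · (66) = 22.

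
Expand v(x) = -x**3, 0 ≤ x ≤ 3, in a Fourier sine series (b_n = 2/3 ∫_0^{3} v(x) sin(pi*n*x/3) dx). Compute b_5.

54*(6 - 25*pi**2)/(125*pi**3)

b_5 = 2/3 ∫_0^{3} (-x**3) sin(5*pi*x/3) dx.
Integrating by parts three times (tabular method), an antiderivative of (-x**3) sin(5*pi*x/3) is 3*x**3*cos(5*pi*x/3)/(5*pi) - 27*x**2*sin(5*pi*x/3)/(25*pi**2) - 162*x*cos(5*pi*x/3)/(125*pi**3) + 486*sin(5*pi*x/3)/(625*pi**4); evaluating from 0 to 3: ∫_{0}^{3} (-x**3) sin(5*pi*x/3) dx = (81*(6 - 25*pi**2)/(125*pi**3)) - (0) = 81*(6 - 25*pi**2)/(125*pi**3).
Hence b_5 = (2/3)·(81*(6 - 25*pi**2)/(125*pi**3)) = 54*(6 - 25*pi**2)/(125*pi**3).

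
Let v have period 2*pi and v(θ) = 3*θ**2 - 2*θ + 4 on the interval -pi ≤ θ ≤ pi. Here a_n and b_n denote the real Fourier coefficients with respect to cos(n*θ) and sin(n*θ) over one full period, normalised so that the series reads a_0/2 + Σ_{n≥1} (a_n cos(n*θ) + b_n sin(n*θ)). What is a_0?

8 + 2*pi**2

a_0 = 1/pi ∫_{-pi}^{pi} v(θ) dθ = 1/pi · (2*pi*(4 + pi**2)) = 8 + 2*pi**2.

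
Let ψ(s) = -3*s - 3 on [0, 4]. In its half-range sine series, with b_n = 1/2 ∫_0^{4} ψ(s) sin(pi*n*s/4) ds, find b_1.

-36/pi

b_1 = 1/2 ∫_0^{4} (-3*s - 3) sin(pi*s/4) ds.
Integrating by parts (boundary term plus one more integral), an antiderivative of (-3*s - 3) sin(pi*s/4) is 12*s*cos(pi*s/4)/pi - 48*sin(pi*s/4)/pi**2 + 12*cos(pi*s/4)/pi; evaluating from 0 to 4: ∫_{0}^{4} (-3*s - 3) sin(pi*s/4) ds = (-60/pi) - (12/pi) = -72/pi.
Hence b_1 = (1/2)·(-72/pi) = -36/pi.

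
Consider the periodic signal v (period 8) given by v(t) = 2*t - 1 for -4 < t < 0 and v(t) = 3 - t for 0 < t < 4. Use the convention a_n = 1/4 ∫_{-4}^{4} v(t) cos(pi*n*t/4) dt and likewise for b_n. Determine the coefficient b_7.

12/(7*pi)

b_7 = 1/4 ∫_{-4}^{4} v(t) sin(7*pi*t/4) dt.
Split the integral at the breakpoints.
Integrating by parts (boundary term plus one more integral), an antiderivative of (2*t - 1) sin(7*pi*t/4) is -8*t*cos(7*pi*t/4)/(7*pi) + 32*sin(7*pi*t/4)/(49*pi**2) + 4*cos(7*pi*t/4)/(7*pi); evaluating from -4 to 0: ∫_{-4}^{0} (2*t - 1) sin(7*pi*t/4) dt = (4/(7*pi)) - (-36/(7*pi)) = 40/(7*pi).
Integrating by parts (boundary term plus one more integral), an antiderivative of (3 - t) sin(7*pi*t/4) is 4*t*cos(7*pi*t/4)/(7*pi) - 16*sin(7*pi*t/4)/(49*pi**2) - 12*cos(7*pi*t/4)/(7*pi); evaluating from 0 to 4: ∫_{0}^{4} (3 - t) sin(7*pi*t/4) dt = (-4/(7*pi)) - (-12/(7*pi)) = 8/(7*pi).
Summing the pieces and multiplying by (1/4) gives b_7 = 12/(7*pi).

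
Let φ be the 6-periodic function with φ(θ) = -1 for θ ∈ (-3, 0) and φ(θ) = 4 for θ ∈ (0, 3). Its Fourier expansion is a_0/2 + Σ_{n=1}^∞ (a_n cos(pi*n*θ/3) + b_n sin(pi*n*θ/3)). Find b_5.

2/pi

b_5 = 1/3 ∫_{-3}^{3} φ(θ) sin(5*pi*θ/3) dθ.
Split the integral at the breakpoints.
Directly, an antiderivative of (-1) sin(5*pi*θ/3) is 3*cos(5*pi*θ/3)/(5*pi); evaluating from -3 to 0: ∫_{-3}^{0} (-1) sin(5*pi*θ/3) dθ = (3/(5*pi)) - (-3/(5*pi)) = 6/(5*pi).
Directly, an antiderivative of (4) sin(5*pi*θ/3) is -12*cos(5*pi*θ/3)/(5*pi); evaluating from 0 to 3: ∫_{0}^{3} (4) sin(5*pi*θ/3) dθ = (12/(5*pi)) - (-12/(5*pi)) = 24/(5*pi).
Summing the pieces and multiplying by (1/3) gives b_5 = 2/pi.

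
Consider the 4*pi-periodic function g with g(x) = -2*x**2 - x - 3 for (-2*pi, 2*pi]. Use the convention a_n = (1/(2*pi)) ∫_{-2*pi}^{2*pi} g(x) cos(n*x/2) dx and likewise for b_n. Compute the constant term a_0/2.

a_0 = (1/(2*pi)) ∫_{-2*pi}^{2*pi} g(x) dx = (1/(2*pi)) · (-32*pi**3/3 - 12*pi) = -16*pi**2/3 - 6.
So the constant term a_0/2 = -8*pi**2/3 - 3.

-8*pi**2/3 - 3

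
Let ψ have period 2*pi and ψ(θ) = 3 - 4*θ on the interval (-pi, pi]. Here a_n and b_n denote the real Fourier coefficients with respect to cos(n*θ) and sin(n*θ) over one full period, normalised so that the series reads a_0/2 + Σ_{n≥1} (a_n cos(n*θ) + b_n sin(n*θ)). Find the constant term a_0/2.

3

a_0 = 1/pi ∫_{-pi}^{pi} ψ(θ) dθ = 1/pi · (6*pi) = 6.
So the constant term a_0/2 = 3.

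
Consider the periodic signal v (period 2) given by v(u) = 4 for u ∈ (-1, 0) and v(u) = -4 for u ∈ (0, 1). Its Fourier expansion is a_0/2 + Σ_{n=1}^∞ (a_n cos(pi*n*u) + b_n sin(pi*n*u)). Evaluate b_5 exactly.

b_5 = ∫_{-1}^{1} v(u) sin(5*pi*u) du.
v is odd and sin(5*pi*u) is odd, so the integrand is even and b_5 = 2 ∫_0^{1} v(u) sin(5*pi*u) du.
Directly, an antiderivative of (-4) sin(5*pi*u) is 4*cos(5*pi*u)/(5*pi); evaluating from 0 to 1: ∫_{0}^{1} (-4) sin(5*pi*u) du = (-4/(5*pi)) - (4/(5*pi)) = -8/(5*pi).
Hence b_5 = 2·(-8/(5*pi)) = -16/(5*pi).

-16/(5*pi)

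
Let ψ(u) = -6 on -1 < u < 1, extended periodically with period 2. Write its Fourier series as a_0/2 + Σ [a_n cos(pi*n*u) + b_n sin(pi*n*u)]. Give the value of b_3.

0

b_3 = ∫_{-1}^{1} ψ(u) sin(3*pi*u) du.
ψ is even and sin(3*pi*u) is odd, so the integrand is odd over a symmetric interval and the integral vanishes.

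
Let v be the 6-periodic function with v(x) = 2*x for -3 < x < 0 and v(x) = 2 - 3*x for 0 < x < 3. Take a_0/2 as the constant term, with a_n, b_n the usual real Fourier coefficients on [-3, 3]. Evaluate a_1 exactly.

30/pi**2

a_1 = 1/3 ∫_{-3}^{3} v(x) cos(pi*x/3) dx.
Split the integral at the breakpoints.
Integrating by parts (boundary term plus one more integral), an antiderivative of (2*x) cos(pi*x/3) is 6*x*sin(pi*x/3)/pi + 18*cos(pi*x/3)/pi**2; evaluating from -3 to 0: ∫_{-3}^{0} (2*x) cos(pi*x/3) dx = (18/pi**2) - (-18/pi**2) = 36/pi**2.
Integrating by parts (boundary term plus one more integral), an antiderivative of (2 - 3*x) cos(pi*x/3) is -9*x*sin(pi*x/3)/pi + 6*sin(pi*x/3)/pi - 27*cos(pi*x/3)/pi**2; evaluating from 0 to 3: ∫_{0}^{3} (2 - 3*x) cos(pi*x/3) dx = (27/pi**2) - (-27/pi**2) = 54/pi**2.
Summing the pieces and multiplying by (1/3) gives a_1 = 30/pi**2.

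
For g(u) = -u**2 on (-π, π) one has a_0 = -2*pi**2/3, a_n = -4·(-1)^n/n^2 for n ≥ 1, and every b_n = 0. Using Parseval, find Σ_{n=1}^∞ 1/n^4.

Parseval: a_0^2/2 + Σ a_n^2 = (1/π) ∫_{-π}^{π} g(u)^2 du = 2*pi**4/5.
Subtract a_0^2/2 = 2*pi**4/9: Σ a_n^2 = 8*pi**4/45.
Since a_n^2 = 16/n^4, Σ 1/n^4 = pi**4/90.

pi**4/90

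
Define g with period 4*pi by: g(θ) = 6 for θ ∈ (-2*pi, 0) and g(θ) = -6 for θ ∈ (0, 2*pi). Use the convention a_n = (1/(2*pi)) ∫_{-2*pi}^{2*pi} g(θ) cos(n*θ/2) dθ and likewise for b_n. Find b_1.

b_1 = (1/(2*pi)) ∫_{-2*pi}^{2*pi} g(θ) sin(θ/2) dθ.
g is odd and sin(θ/2) is odd, so the integrand is even and b_1 = 1/pi ∫_0^{2*pi} g(θ) sin(θ/2) dθ.
Directly, an antiderivative of (-6) sin(θ/2) is 12*cos(θ/2); evaluating from 0 to 2*pi: ∫_{0}^{2*pi} (-6) sin(θ/2) dθ = (-12) - (12) = -24.
Hence b_1 = (1/pi)·(-24) = -24/pi.

-24/pi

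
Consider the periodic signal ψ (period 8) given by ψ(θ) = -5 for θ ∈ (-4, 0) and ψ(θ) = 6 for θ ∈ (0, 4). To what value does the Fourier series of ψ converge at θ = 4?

1/2

θ = 4 differs from θ = -4 by 1 full period(s), and the series is 8-periodic.
At θ = -4 the one-sided limits are ψ(-4^-) = 6 and ψ(-4^+) = -5.
By Dirichlet's theorem the series converges to their average, [(6) + (-5)]/2 = 1/2.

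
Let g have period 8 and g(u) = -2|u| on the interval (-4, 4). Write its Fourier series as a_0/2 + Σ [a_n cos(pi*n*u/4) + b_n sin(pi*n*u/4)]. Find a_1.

a_1 = 1/4 ∫_{-4}^{4} g(u) cos(pi*u/4) du.
g is even and cos(pi*u/4) is even, so the integrand is even and a_1 = 1/2 ∫_0^{4} g(u) cos(pi*u/4) du.
Integrating by parts (boundary term plus one more integral), an antiderivative of (-2*u) cos(pi*u/4) is -8*u*sin(pi*u/4)/pi - 32*cos(pi*u/4)/pi**2; evaluating from 0 to 4: ∫_{0}^{4} (-2*u) cos(pi*u/4) du = (32/pi**2) - (-32/pi**2) = 64/pi**2.
Hence a_1 = (1/2)·(64/pi**2) = 32/pi**2.

32/pi**2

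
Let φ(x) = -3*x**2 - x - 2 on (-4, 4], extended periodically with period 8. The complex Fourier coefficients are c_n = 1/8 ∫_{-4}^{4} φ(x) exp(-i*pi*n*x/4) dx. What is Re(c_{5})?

96/(25*pi**2)

Since φ is real-valued, Re(c_{5}) = 1/8 ∫_{-4}^{4} φ(x) cos(5*pi*x/4) dx = a_{5}/2.
Integrating by parts twice (tabular method), an antiderivative of (-3*x**2 - x - 2) cos(5*pi*x/4) is -12*x**2*sin(5*pi*x/4)/(5*pi) - 4*x*sin(5*pi*x/4)/(5*pi) - 96*x*cos(5*pi*x/4)/(25*pi**2) - 8*sin(5*pi*x/4)/(5*pi) + 384*sin(5*pi*x/4)/(125*pi**3) - 16*cos(5*pi*x/4)/(25*pi**2); evaluating from -4 to 4: ∫_{-4}^{4} (-3*x**2 - x - 2) cos(5*pi*x/4) dx = (16/pi**2) - (-368/(25*pi**2)) = 768/(25*pi**2).
Hence Re(c_{5}) = (1/8)·(768/(25*pi**2)) = 96/(25*pi**2).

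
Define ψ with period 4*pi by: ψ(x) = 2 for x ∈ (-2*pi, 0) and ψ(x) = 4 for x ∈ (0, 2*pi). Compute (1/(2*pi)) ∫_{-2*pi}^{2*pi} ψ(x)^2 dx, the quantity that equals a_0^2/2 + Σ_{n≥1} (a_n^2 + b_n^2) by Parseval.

(1/(2*pi)) ∫_{-2*pi}^{2*pi} ψ(x)^2 dx = (1/(2*pi)) · (40*pi) = 20.

20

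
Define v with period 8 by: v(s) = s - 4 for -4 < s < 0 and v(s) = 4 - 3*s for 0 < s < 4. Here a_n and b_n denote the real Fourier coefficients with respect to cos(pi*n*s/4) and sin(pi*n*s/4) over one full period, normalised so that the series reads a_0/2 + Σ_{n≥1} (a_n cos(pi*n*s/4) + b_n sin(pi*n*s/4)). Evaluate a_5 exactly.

32/(25*pi**2)

a_5 = 1/4 ∫_{-4}^{4} v(s) cos(5*pi*s/4) ds.
Split the integral at the breakpoints.
Integrating by parts (boundary term plus one more integral), an antiderivative of (s - 4) cos(5*pi*s/4) is 4*s*sin(5*pi*s/4)/(5*pi) - 16*sin(5*pi*s/4)/(5*pi) + 16*cos(5*pi*s/4)/(25*pi**2); evaluating from -4 to 0: ∫_{-4}^{0} (s - 4) cos(5*pi*s/4) ds = (16/(25*pi**2)) - (-16/(25*pi**2)) = 32/(25*pi**2).
Integrating by parts (boundary term plus one more integral), an antiderivative of (4 - 3*s) cos(5*pi*s/4) is -12*s*sin(5*pi*s/4)/(5*pi) + 16*sin(5*pi*s/4)/(5*pi) - 48*cos(5*pi*s/4)/(25*pi**2); evaluating from 0 to 4: ∫_{0}^{4} (4 - 3*s) cos(5*pi*s/4) ds = (48/(25*pi**2)) - (-48/(25*pi**2)) = 96/(25*pi**2).
Summing the pieces and multiplying by (1/4) gives a_5 = 32/(25*pi**2).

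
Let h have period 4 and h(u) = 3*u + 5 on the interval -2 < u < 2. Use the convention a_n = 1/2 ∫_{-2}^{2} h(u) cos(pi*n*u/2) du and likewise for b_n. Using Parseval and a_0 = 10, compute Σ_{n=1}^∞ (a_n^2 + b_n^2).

Parseval: a_0^2/2 + Σ_{n≥1} (a_n^2+b_n^2) = 1/2 ∫_{-2}^{2} h(u)^2 du = 74.
Subtract a_0^2/2 = 50: Σ (a_n^2+b_n^2) = 24.

24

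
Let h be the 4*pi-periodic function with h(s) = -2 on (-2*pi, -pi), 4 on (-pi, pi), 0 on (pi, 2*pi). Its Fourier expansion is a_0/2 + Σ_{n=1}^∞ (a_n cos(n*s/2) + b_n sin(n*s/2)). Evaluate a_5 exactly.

a_5 = (1/(2*pi)) ∫_{-2*pi}^{2*pi} h(s) cos(5*s/2) ds.
Split the integral at the breakpoints.
Directly, an antiderivative of (-2) cos(5*s/2) is -4*sin(5*s/2)/5; evaluating from -2*pi to -pi: ∫_{-2*pi}^{-pi} (-2) cos(5*s/2) ds = (4/5) - (0) = 4/5.
Directly, an antiderivative of (4) cos(5*s/2) is 8*sin(5*s/2)/5; evaluating from -pi to pi: ∫_{-pi}^{pi} (4) cos(5*s/2) ds = (8/5) - (-8/5) = 16/5.
∫_{pi}^{2*pi} (0) cos(5*s/2) ds = 0.
Summing the pieces and multiplying by (1/(2*pi)) gives a_5 = 2/pi.

2/pi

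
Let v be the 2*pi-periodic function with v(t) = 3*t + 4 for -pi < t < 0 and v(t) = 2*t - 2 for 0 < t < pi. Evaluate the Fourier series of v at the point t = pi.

At t = pi the one-sided limits are v(pi^-) = -2 + 2*pi and v(pi^+) = 4 - 3*pi.
By Dirichlet's theorem the series converges to their average, [(-2 + 2*pi) + (4 - 3*pi)]/2 = 1 - pi/2.

1 - pi/2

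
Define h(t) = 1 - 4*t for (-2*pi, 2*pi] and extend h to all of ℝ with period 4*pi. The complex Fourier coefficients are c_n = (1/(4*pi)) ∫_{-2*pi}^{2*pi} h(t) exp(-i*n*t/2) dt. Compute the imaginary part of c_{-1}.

-8

Since h is real-valued, Im(c_{-1}) = -(1/(4*pi)) ∫_{-2*pi}^{2*pi} h(t) sin(-t/2) dt = b_{1}/2.
Integrating by parts (boundary term plus one more integral), an antiderivative of (1 - 4*t) sin(-t/2) is -8*t*cos(t/2) + 16*sin(t/2) + 2*cos(t/2); evaluating from -2*pi to 2*pi: ∫_{-2*pi}^{2*pi} (1 - 4*t) sin(-t/2) dt = (-2 + 16*pi) - (-16*pi - 2) = 32*pi.
Hence Im(c_{-1}) = (-1/(4*pi))·(32*pi) = -8.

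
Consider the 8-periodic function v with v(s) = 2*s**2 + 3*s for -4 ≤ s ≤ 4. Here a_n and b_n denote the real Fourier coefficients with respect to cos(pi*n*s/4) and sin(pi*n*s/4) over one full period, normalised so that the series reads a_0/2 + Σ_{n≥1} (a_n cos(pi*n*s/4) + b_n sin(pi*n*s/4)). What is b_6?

b_6 = 1/4 ∫_{-4}^{4} v(s) sin(3*pi*s/2) ds.
Integrating by parts twice (tabular method), an antiderivative of (2*s**2 + 3*s) sin(3*pi*s/2) is -4*s**2*cos(3*pi*s/2)/(3*pi) + 16*s*sin(3*pi*s/2)/(9*pi**2) - 2*s*cos(3*pi*s/2)/pi + 4*sin(3*pi*s/2)/(3*pi**2) + 32*cos(3*pi*s/2)/(27*pi**3); evaluating from -4 to 4: ∫_{-4}^{4} (2*s**2 + 3*s) sin(3*pi*s/2) ds = (8*(4 - 99*pi**2)/(27*pi**3)) - (8*(4 - 45*pi**2)/(27*pi**3)) = -16/pi.
Hence b_6 = (1/4)·(-16/pi) = -4/pi.

-4/pi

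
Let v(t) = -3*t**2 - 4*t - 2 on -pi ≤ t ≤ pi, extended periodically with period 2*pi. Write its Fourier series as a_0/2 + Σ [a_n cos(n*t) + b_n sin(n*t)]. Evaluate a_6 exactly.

-1/3

a_6 = 1/pi ∫_{-pi}^{pi} v(t) cos(6*t) dt.
Integrating by parts twice (tabular method), an antiderivative of (-3*t**2 - 4*t - 2) cos(6*t) is -t**2*sin(6*t)/2 - 2*t*sin(6*t)/3 - t*cos(6*t)/6 - 11*sin(6*t)/36 - cos(6*t)/9; evaluating from -pi to pi: ∫_{-pi}^{pi} (-3*t**2 - 4*t - 2) cos(6*t) dt = (-pi/6 - 1/9) - (-1/9 + pi/6) = -pi/3.
Hence a_6 = (1/pi)·(-pi/3) = -1/3.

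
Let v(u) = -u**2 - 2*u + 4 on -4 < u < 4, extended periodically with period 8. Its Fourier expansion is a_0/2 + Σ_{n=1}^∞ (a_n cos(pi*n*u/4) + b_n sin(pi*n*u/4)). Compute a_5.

a_5 = 1/4 ∫_{-4}^{4} v(u) cos(5*pi*u/4) du.
Integrating by parts twice (tabular method), an antiderivative of (-u**2 - 2*u + 4) cos(5*pi*u/4) is -4*u**2*sin(5*pi*u/4)/(5*pi) - 8*u*sin(5*pi*u/4)/(5*pi) - 32*u*cos(5*pi*u/4)/(25*pi**2) + 128*sin(5*pi*u/4)/(125*pi**3) + 16*sin(5*pi*u/4)/(5*pi) - 32*cos(5*pi*u/4)/(25*pi**2); evaluating from -4 to 4: ∫_{-4}^{4} (-u**2 - 2*u + 4) cos(5*pi*u/4) du = (32/(5*pi**2)) - (-96/(25*pi**2)) = 256/(25*pi**2).
Hence a_5 = (1/4)·(256/(25*pi**2)) = 64/(25*pi**2).

64/(25*pi**2)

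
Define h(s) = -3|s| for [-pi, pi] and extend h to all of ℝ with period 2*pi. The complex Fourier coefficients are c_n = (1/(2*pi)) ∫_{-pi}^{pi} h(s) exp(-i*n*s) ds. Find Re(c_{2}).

0

Since h is real-valued, Re(c_{2}) = (1/(2*pi)) ∫_{-pi}^{pi} h(s) cos(2*s) ds = a_{2}/2.
h is even and cos(2*s) is even, so the integrand is even: ∫_{-pi}^{pi} h(s) cos(2*s) ds = 2∫_0^{pi} h(s) cos(2*s) ds.
Integrating by parts (boundary term plus one more integral), an antiderivative of (-3*s) cos(2*s) is -3*s*sin(2*s)/2 - 3*cos(2*s)/4; evaluating from 0 to pi: ∫_{0}^{pi} (-3*s) cos(2*s) ds = (-3/4) - (-3/4) = 0.
So ∫_{-pi}^{pi} h(s) cos(2*s) ds = 0.
Hence Re(c_{2}) = (1/(2*pi))·(0) = 0.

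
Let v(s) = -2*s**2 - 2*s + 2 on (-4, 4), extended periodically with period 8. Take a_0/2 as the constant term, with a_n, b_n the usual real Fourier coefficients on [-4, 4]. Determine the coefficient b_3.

-16/(3*pi)

b_3 = 1/4 ∫_{-4}^{4} v(s) sin(3*pi*s/4) ds.
Integrating by parts twice (tabular method), an antiderivative of (-2*s**2 - 2*s + 2) sin(3*pi*s/4) is 8*s**2*cos(3*pi*s/4)/(3*pi) - 64*s*sin(3*pi*s/4)/(9*pi**2) + 8*s*cos(3*pi*s/4)/(3*pi) - 32*sin(3*pi*s/4)/(9*pi**2) - 8*cos(3*pi*s/4)/(3*pi) - 256*cos(3*pi*s/4)/(27*pi**3); evaluating from -4 to 4: ∫_{-4}^{4} (-2*s**2 - 2*s + 2) sin(3*pi*s/4) ds = (8*(32 - 171*pi**2)/(27*pi**3)) - (8*(32 - 99*pi**2)/(27*pi**3)) = -64/(3*pi).
Hence b_3 = (1/4)·(-64/(3*pi)) = -16/(3*pi).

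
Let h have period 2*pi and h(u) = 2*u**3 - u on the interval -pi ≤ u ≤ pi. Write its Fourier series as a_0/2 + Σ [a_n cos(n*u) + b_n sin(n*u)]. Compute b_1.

-26 + 4*pi**2

b_1 = 1/pi ∫_{-pi}^{pi} h(u) sin(u) du.
h is odd and sin(u) is odd, so the integrand is even and b_1 = 2/pi ∫_0^{pi} h(u) sin(u) du.
Integrating by parts three times (tabular method), an antiderivative of (2*u**3 - u) sin(u) is -2*u**3*cos(u) + 6*u**2*sin(u) + 13*u*cos(u) - 13*sin(u); evaluating from 0 to pi: ∫_{0}^{pi} (2*u**3 - u) sin(u) du = (pi*(-13 + 2*pi**2)) - (0) = pi*(-13 + 2*pi**2).
Hence b_1 = (2/pi)·(pi*(-13 + 2*pi**2)) = -26 + 4*pi**2.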